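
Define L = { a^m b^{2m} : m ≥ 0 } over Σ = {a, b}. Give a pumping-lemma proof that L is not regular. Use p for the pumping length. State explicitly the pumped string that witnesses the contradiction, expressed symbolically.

a^{p+k} b^{2p}

Suppose for contradiction that L is regular, and let p be the pumping length.
Choose w = a^p b^{2p}, which is in L with |w| = 3p ≥ p.
By the pumping lemma, w = xyz with |xy| ≤ p and |y| ≥ 1.
Because |xy| ≤ p and w begins with p copies of a, we have y = a^k with 1 ≤ k ≤ p.
Pump with i = 2: xy^2z = a^{p+k} b^{2p}. For this to lie in L we would need 2p = 2(p+k), which forces k = 0. But k ≥ 1, so xy^2z ∉ L.
This contradicts the pumping lemma, so L is not regular.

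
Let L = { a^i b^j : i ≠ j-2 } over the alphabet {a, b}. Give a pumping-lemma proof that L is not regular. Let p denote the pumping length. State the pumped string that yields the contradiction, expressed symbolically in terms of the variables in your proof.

a^{p+p!} b^{p+p!+2}

Assume L is regular. Let p be the pumping length given by the pumping lemma.
Choose w = a^p b^{p+p!+2}. Since p ≠ (p+p!+2)-2 = p+p!, w ∈ L; and |w| ≥ p.
By the pumping lemma, w = xyz with |xy| ≤ p and |y| > 0.
Since the first p symbols of w are all a's and |xy| ≤ p, y lies entirely in the leading a-block: y = a^k for some k with 1 ≤ k ≤ p.
Since 1 ≤ k ≤ p, k divides p!; set t = 1 + p!/k. Then xy^t z has p + (p!/k)·k = p + p! copies of a. Now the a-count is p+p! and (b-count)-2 = (p+p!+2)-2 = p+p!, so i ≠ j-2 fails. So xy^t z = a^{p+p!} b^{p+p!+2} ∉ L.
This is a contradiction; hence L is not regular.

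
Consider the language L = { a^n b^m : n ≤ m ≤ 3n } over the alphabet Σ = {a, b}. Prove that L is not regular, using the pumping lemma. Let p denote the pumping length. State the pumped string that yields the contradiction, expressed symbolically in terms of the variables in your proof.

Assume L is regular. Let p be the pumping length given by the pumping lemma.
Take w = a^p b^p ∈ L (since p ≤ p ≤ 3p), with |w| = 2p ≥ p.
By the pumping lemma, w = xyz with |xy| ≤ p and |y| ≥ 1.
Since the first p symbols of w are all a's and |xy| ≤ p, y lies entirely in the leading a-block: y = a^k for some k with 1 ≤ k ≤ p.
Pump with i = 2: xy^2z = a^{p+k} b^p. Now n = p+k > p = m, so the condition n ≤ m fails. Thus xy^2z ∉ L.
This is a contradiction; hence L is not regular.

a^{p+k} b^p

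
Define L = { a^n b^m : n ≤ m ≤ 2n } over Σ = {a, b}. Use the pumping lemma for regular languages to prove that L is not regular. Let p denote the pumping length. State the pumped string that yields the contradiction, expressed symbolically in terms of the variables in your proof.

Assume L is regular; let p be its pumping constant.
Take w = a^p b^p ∈ L (since p ≤ p ≤ 2p), with |w| = 2p ≥ p.
The pumping lemma gives a decomposition w = xyz where |xy| ≤ p and |y| ≥ 1.
Since the first p symbols of w are all a's and |xy| ≤ p, y lies entirely in the leading a-block: y = a^k for some k with 1 ≤ k ≤ p.
Pump with i = 2: xy^2z = a^{p+k} b^p. Now n = p+k > p = m, so the condition n ≤ m fails. Thus xy^2z ∉ L.
This contradicts the pumping lemma, so L is not regular.

a^{p+k} b^p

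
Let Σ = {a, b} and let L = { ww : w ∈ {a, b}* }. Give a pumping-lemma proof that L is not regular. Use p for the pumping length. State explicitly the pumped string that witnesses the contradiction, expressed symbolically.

a^{p+k} b^p a^p b^p

Toward a contradiction, assume L is regular with pumping length p.
Take w = a^p b^p a^p b^p = uu where u = a^pb^p; then w ∈ L and |w| = 4p ≥ p.
By the pumping lemma, w = xyz with |xy| ≤ p and |y| > 0.
Because |xy| ≤ p and w begins with p copies of a, we have y = a^k with 1 ≤ k ≤ p.
Pump with i = 2: xy^2z = a^{p+k} b^p a^p b^p, of length 4p+k. Suppose this equals vv. The string starts with a and ends with b, so v does too; thus the boundary between the two copies of v is a b→a transition. There is exactly one such transition, at position 2p+k, so |v| = 2p+k and |vv| = 4p+2k ≠ 4p+k since k ≥ 1. So xy^2z ∉ L.
This is a contradiction; hence L is not regular.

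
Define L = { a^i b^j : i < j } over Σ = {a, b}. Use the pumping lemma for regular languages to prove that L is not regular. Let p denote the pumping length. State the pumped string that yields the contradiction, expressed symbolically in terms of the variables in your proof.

Suppose for contradiction that L is regular, and let p be the pumping length.
Choose w = a^p b^{p+1} ∈ L, with |w| = 2p+1 ≥ p.
Write w = xyz as guaranteed by the lemma, with |xy| ≤ p and y is nonempty.
The first p characters of w are a's, so xy (and hence y) consists only of a's. Write y = a^k, 1 ≤ k ≤ p.
Consider xy^2z = a^{p+k} b^{p+1}. Since k ≥ 1, the a-count p+k is at least p+1, so i < j fails; thus xy^2z ∉ L.
Contradiction. Therefore L is not regular.

a^{p+k} b^{p+1}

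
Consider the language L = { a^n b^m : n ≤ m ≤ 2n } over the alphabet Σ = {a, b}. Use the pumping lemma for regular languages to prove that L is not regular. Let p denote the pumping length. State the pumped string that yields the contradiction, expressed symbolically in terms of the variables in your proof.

a^{p+k} b^p

Suppose for contradiction that L is regular, and let p be the pumping length.
Take w = a^p b^p ∈ L (since p ≤ p ≤ 2p), with |w| = 2p ≥ p.
Write w = xyz as guaranteed by the lemma, with |xy| ≤ p and |y| > 0.
The first p characters of w are a's, so xy (and hence y) consists only of a's. Write y = a^k, 1 ≤ k ≤ p.
Pump with i = 2: xy^2z = a^{p+k} b^p. Now n = p+k > p = m, so the condition n ≤ m fails. Thus xy^2z ∉ L.
Contradiction. Therefore L is not regular.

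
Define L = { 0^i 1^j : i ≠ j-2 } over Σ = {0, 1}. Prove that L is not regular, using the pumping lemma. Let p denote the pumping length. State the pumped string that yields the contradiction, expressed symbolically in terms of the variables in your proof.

0^{p+p!} 1^{p+p!+2}

Assume L is regular. Let p be the pumping length given by the pumping lemma.
Choose w = 0^p 1^{p+p!+2}. Since p ≠ (p+p!+2)-2 = p+p!, w ∈ L; and |w| ≥ p.
Write w = xyz as guaranteed by the lemma, with |xy| ≤ p and |y| ≥ 1.
Since the first p symbols of w are all 0's and |xy| ≤ p, y lies entirely in the leading 0-block: y = 0^k for some k with 1 ≤ k ≤ p.
Since 1 ≤ k ≤ p, k divides p!; set t = 1 + p!/k. Then xy^t z has p + (p!/k)·k = p + p! copies of 0. Now the 0-count is p+p! and (1-count)-2 = (p+p!+2)-2 = p+p!, so i ≠ j-2 fails. So xy^t z = 0^{p+p!} 1^{p+p!+2} ∉ L.
This contradicts the pumping lemma, so L is not regular.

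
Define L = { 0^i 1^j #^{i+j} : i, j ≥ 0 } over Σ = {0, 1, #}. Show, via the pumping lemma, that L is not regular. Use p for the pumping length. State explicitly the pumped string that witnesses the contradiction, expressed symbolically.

0^{p+k} 1^p #^{2p}

Suppose for contradiction that L is regular, and let p be the pumping length.
Take w = 0^p 1^p #^{2p} ∈ L (with i=j=p, i+j=2p), |w| = 4p ≥ p.
Write w = xyz as guaranteed by the lemma, with |xy| ≤ p and y is nonempty.
The first p characters of w are 0's, so xy (and hence y) consists only of 0's. Write y = 0^k, 1 ≤ k ≤ p.
Consider xy^2z = 0^{p+k} 1^p #^{2p}. Now the 0- and 1-counts sum to 2p+k, but the #-count is 2p ≠ 2p+k. So xy^2z ∉ L.
This is a contradiction; hence L is not regular.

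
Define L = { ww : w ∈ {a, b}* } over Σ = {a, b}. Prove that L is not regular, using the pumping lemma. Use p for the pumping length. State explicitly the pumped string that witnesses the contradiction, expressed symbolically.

Toward a contradiction, assume L is regular with pumping length p.
Take w = a^p b^p a^p b^p = uu where u = a^pb^p; then w ∈ L and |w| = 4p ≥ p.
By the pumping lemma, w = xyz with |xy| ≤ p and |y| ≥ 1.
Because |xy| ≤ p and w begins with p copies of a, we have y = a^k with 1 ≤ k ≤ p.
Pump with i = 2: xy^2z = a^{p+k} b^p a^p b^p, of length 4p+k. Suppose this equals vv. The string starts with a and ends with b, so v does too; thus the boundary between the two copies of v is a b→a transition. There is exactly one such transition, at position 2p+k, so |v| = 2p+k and |vv| = 4p+2k ≠ 4p+k since k ≥ 1. So xy^2z ∉ L.
This is a contradiction; hence L is not regular.

a^{p+k} b^p a^p b^p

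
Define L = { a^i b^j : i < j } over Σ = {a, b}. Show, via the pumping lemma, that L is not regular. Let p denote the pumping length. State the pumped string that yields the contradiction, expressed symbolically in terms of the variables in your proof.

a^{p+k} b^{p+1}

Assume L is regular. Let p be the pumping length given by the pumping lemma.
Choose w = a^p b^{p+1} ∈ L, with |w| = 2p+1 ≥ p.
By the pumping lemma, w = xyz with |xy| ≤ p and |y| > 0.
Because |xy| ≤ p and w begins with p copies of a, we have y = a^k with 1 ≤ k ≤ p.
Consider xy^2z = a^{p+k} b^{p+1}. Since k ≥ 1, the a-count p+k is at least p+1, so i < j fails; thus xy^2z ∉ L.
This contradicts the pumping lemma, so L is not regular.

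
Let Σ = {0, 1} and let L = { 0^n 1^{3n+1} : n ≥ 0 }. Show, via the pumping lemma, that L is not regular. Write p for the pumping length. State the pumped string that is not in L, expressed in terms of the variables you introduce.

Toward a contradiction, assume L is regular with pumping length p.
Take w = 0^p 1^{3p+1}. Then w ∈ L and |w| = 4p+1 ≥ p.
Write w = xyz as guaranteed by the lemma, with |xy| ≤ p and |y| ≥ 1.
The first p characters of w are 0's, so xy (and hence y) consists only of 0's. Write y = 0^k, 1 ≤ k ≤ p.
Pump with i = 2: xy^2z = 0^{p+k} 1^{3p+1}. For this to lie in L we would need 3p+1 = 3(p+k)+1, which forces k = 0. But k ≥ 1, so xy^2z ∉ L.
This is a contradiction; hence L is not regular.

0^{p+k} 1^{3p+1}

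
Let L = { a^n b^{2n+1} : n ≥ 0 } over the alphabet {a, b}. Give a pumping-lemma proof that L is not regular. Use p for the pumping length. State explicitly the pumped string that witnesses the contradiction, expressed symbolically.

Suppose for contradiction that L is regular, and let p be the pumping length.
Let w = a^p b^{2p+1} ∈ L; note |w| = 3p+1 ≥ p.
Write w = xyz as guaranteed by the lemma, with |xy| ≤ p and y is nonempty.
Since the first p symbols of w are all a's and |xy| ≤ p, y lies entirely in the leading a-block: y = a^k for some k with 1 ≤ k ≤ p.
Pump with i = 2: xy^2z = a^{p+k} b^{2p+1}. For this to lie in L we would need 2p+1 = 2(p+k)+1, which forces k = 0. But k ≥ 1, so xy^2z ∉ L.
This contradicts the pumping lemma, so L is not regular.

a^{p+k} b^{2p+1}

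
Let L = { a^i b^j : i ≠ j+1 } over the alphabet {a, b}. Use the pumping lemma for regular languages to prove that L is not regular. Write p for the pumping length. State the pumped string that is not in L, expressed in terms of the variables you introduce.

Suppose for contradiction that L is regular, and let p be the pumping length.
Choose w = a^p b^{p+p!-1}. Since p ≠ (p+p!-1)+1 = p+p!, w ∈ L; and |w| ≥ p.
The pumping lemma gives a decomposition w = xyz where |xy| ≤ p and |y| > 0.
The first p characters of w are a's, so xy (and hence y) consists only of a's. Write y = a^k, 1 ≤ k ≤ p.
Since 1 ≤ k ≤ p, k divides p!; set t = 1 + p!/k. Then xy^t z has p + (p!/k)·k = p + p! copies of a. Now the a-count is p+p! and (b-count)+1 = (p+p!-1)+1 = p+p!, so i ≠ j+1 fails. So xy^t z = a^{p+p!} b^{p+p!-1} ∉ L.
This is a contradiction; hence L is not regular.

a^{p+p!} b^{p+p!-1}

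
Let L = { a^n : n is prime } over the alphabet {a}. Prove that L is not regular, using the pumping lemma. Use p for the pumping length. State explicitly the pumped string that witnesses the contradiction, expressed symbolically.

Suppose for contradiction that L is regular, and let p be the pumping length.
Let q be a prime with q ≥ p+2 (infinitely many primes exist), and take w = a^q ∈ L with |w| = q ≥ p.
The pumping lemma gives a decomposition w = xyz where |xy| ≤ p and y is nonempty.
Then y = a^k for some k with 1 ≤ k ≤ p.
Since 1 ≤ k ≤ p, |xz| = q-k. Pump with i = q+1: |xy^{q+1}z| = (q-k)+(q+1)k = q+qk = q(1+k), which is composite (both factors ≥ 2). So xy^{q+1}z = a^{q(1+k)} ∉ L.
This contradicts the pumping lemma, so L is not regular.

a^{q(1+k)}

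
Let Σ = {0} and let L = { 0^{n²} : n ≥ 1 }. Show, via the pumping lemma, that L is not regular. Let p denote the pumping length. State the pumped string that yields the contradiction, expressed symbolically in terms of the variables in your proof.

Assume L is regular; let p be its pumping constant.
Take w = 0^{p²} ∈ L with |w| = p² ≥ p.
The pumping lemma gives a decomposition w = xyz where |xy| ≤ p and |y| ≥ 1.
Then y = 0^k for some k with 1 ≤ k ≤ p.
Pump with i = 2: xy^2z = 0^{p²+k}. Since 1 ≤ k ≤ p, p² < p²+k ≤ p²+p < (p+1)², so p²+k lies strictly between consecutive squares and is not a perfect square. So xy^2z ∉ L.
This is a contradiction; hence L is not regular.

0^{p²+k}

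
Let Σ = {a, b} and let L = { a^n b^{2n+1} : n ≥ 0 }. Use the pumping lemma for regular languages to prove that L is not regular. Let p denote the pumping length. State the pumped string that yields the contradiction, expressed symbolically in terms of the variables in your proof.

a^{p+k} b^{2p+1}

Suppose for contradiction that L is regular, and let p be the pumping length.
Take w = a^p b^{2p+1}. Then w ∈ L and |w| = 3p+1 ≥ p.
Write w = xyz as guaranteed by the lemma, with |xy| ≤ p and |y| ≥ 1.
Since the first p symbols of w are all a's and |xy| ≤ p, y lies entirely in the leading a-block: y = a^k for some k with 1 ≤ k ≤ p.
Pump with i = 2: xy^2z = a^{p+k} b^{2p+1}. For this to lie in L we would need 2p+1 = 2(p+k)+1, which forces k = 0. But k ≥ 1, so xy^2z ∉ L.
This is a contradiction; hence L is not regular.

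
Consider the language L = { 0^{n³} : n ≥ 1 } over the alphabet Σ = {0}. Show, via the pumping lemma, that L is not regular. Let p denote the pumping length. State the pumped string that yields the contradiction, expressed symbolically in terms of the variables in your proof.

Toward a contradiction, assume L is regular with pumping length p.
Take w = 0^{p³} ∈ L with |w| = p³ ≥ p.
The pumping lemma gives a decomposition w = xyz where |xy| ≤ p and |y| > 0.
Then y = 0^k for some k with 1 ≤ k ≤ p.
Pump with i = 2: xy^2z = 0^{p³+k}. Since 1 ≤ k ≤ p, p³ < p³+k ≤ p³+p < p³+3p²+3p+1 = (p+1)³, so p³+k is not a perfect cube. So xy^2z ∉ L.
This contradicts the pumping lemma, so L is not regular.

0^{p³+k}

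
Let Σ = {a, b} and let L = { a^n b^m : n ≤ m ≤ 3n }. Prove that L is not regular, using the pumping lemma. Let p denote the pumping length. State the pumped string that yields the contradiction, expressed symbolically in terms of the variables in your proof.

a^{p+k} b^p

Toward a contradiction, assume L is regular with pumping length p.
Take w = a^p b^p ∈ L (since p ≤ p ≤ 3p), with |w| = 2p ≥ p.
By the pumping lemma, w = xyz with |xy| ≤ p and y is nonempty.
The first p characters of w are a's, so xy (and hence y) consists only of a's. Write y = a^k, 1 ≤ k ≤ p.
Pump with i = 2: xy^2z = a^{p+k} b^p. Now n = p+k > p = m, so the condition n ≤ m fails. Thus xy^2z ∉ L.
This is a contradiction; hence L is not regular.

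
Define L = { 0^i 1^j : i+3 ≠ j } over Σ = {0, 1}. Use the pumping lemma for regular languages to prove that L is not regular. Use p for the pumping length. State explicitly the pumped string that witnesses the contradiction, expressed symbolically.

Assume L is regular. Let p be the pumping length given by the pumping lemma.
Choose w = 0^p 1^{p+p!+3}. Since p ≠ (p+p!+3)-3 = p+p!, w ∈ L; and |w| ≥ p.
Write w = xyz as guaranteed by the lemma, with |xy| ≤ p and y is nonempty.
The first p characters of w are 0's, so xy (and hence y) consists only of 0's. Write y = 0^k, 1 ≤ k ≤ p.
Since 1 ≤ k ≤ p, k divides p!; set t = 1 + p!/k. Then xy^t z has p + (p!/k)·k = p + p! copies of 0. Now the 0-count is p+p! and (1-count)-3 = (p+p!+3)-3 = p+p!, so i+3 ≠ j fails. So xy^t z = 0^{p+p!} 1^{p+p!+3} ∉ L.
This is a contradiction; hence L is not regular.

0^{p+p!} 1^{p+p!+3}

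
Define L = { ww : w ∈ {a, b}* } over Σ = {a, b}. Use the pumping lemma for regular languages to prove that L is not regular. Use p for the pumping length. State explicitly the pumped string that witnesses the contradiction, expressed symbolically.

a^{p+k} b^p a^p b^p

Suppose for contradiction that L is regular, and let p be the pumping length.
Take w = a^p b^p a^p b^p = uu where u = a^pb^p; then w ∈ L and |w| = 4p ≥ p.
The pumping lemma gives a decomposition w = xyz where |xy| ≤ p and |y| ≥ 1.
Since the first p symbols of w are all a's and |xy| ≤ p, y lies entirely in the leading a-block: y = a^k for some k with 1 ≤ k ≤ p.
Pump with i = 2: xy^2z = a^{p+k} b^p a^p b^p, of length 4p+k. Suppose this equals vv. The string starts with a and ends with b, so v does too; thus the boundary between the two copies of v is a b→a transition. There is exactly one such transition, at position 2p+k, so |v| = 2p+k and |vv| = 4p+2k ≠ 4p+k since k ≥ 1. So xy^2z ∉ L.
This is a contradiction; hence L is not regular.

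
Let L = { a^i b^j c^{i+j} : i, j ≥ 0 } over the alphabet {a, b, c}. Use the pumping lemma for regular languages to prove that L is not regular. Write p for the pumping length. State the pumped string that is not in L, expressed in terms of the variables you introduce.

Toward a contradiction, assume L is regular with pumping length p.
Take w = a^p b^p c^{2p} ∈ L (with i=j=p, i+j=2p), |w| = 4p ≥ p.
By the pumping lemma, w = xyz with |xy| ≤ p and |y| ≥ 1.
The first p characters of w are a's, so xy (and hence y) consists only of a's. Write y = a^k, 1 ≤ k ≤ p.
Consider xy^2z = a^{p+k} b^p c^{2p}. Now the a- and b-counts sum to 2p+k, but the c-count is 2p ≠ 2p+k. So xy^2z ∉ L.
Contradiction. Therefore L is not regular.

a^{p+k} b^p c^{2p}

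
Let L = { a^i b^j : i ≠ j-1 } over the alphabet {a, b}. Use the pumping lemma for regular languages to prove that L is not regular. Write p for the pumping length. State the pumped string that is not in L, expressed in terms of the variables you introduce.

a^{p+p!} b^{p+p!+1}

Assume L is regular; let p be its pumping constant.
Choose w = a^p b^{p+p!+1}. Since p ≠ (p+p!+1)-1 = p+p!, w ∈ L; and |w| ≥ p.
Write w = xyz as guaranteed by the lemma, with |xy| ≤ p and |y| > 0.
Because |xy| ≤ p and w begins with p copies of a, we have y = a^k with 1 ≤ k ≤ p.
Since 1 ≤ k ≤ p, k divides p!; set t = 1 + p!/k. Then xy^t z has p + (p!/k)·k = p + p! copies of a. Now the a-count is p+p! and (b-count)-1 = (p+p!+1)-1 = p+p!, so i ≠ j-1 fails. So xy^t z = a^{p+p!} b^{p+p!+1} ∉ L.
This is a contradiction; hence L is not regular.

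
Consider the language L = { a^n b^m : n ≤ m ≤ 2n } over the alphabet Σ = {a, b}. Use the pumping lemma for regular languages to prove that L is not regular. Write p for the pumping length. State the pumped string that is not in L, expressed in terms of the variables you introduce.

Suppose for contradiction that L is regular, and let p be the pumping length.
Take w = a^p b^p ∈ L (since p ≤ p ≤ 2p), with |w| = 2p ≥ p.
The pumping lemma gives a decomposition w = xyz where |xy| ≤ p and y is nonempty.
The first p characters of w are a's, so xy (and hence y) consists only of a's. Write y = a^k, 1 ≤ k ≤ p.
Pump with i = 2: xy^2z = a^{p+k} b^p. Now n = p+k > p = m, so the condition n ≤ m fails. Thus xy^2z ∉ L.
This contradicts the pumping lemma, so L is not regular.

a^{p+k} b^p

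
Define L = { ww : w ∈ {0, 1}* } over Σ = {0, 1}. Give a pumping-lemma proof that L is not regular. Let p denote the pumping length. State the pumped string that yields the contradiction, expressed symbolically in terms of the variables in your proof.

Suppose for contradiction that L is regular, and let p be the pumping length.
Take w = 0^p 1^p 0^p 1^p = uu where u = 0^p1^p; then w ∈ L and |w| = 4p ≥ p.
By the pumping lemma, w = xyz with |xy| ≤ p and |y| ≥ 1.
Since the first p symbols of w are all 0's and |xy| ≤ p, y lies entirely in the leading 0-block: y = 0^k for some k with 1 ≤ k ≤ p.
Pump with i = 2: xy^2z = 0^{p+k} 1^p 0^p 1^p, of length 4p+k. Suppose this equals vv. The string starts with 0 and ends with 1, so v does too; thus the boundary between the two copies of v is a 1→0 transition. There is exactly one such transition, at position 2p+k, so |v| = 2p+k and |vv| = 4p+2k ≠ 4p+k since k ≥ 1. So xy^2z ∉ L.
This contradicts the pumping lemma, so L is not regular.

0^{p+k} 1^p 0^p 1^p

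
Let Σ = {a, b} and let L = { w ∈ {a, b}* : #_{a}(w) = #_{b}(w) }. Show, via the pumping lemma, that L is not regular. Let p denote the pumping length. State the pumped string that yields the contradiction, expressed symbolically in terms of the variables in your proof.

Suppose for contradiction that L is regular, and let p be the pumping length.
Choose w = a^p b^p ∈ L with |w| = 2p ≥ p.
Write w = xyz as guaranteed by the lemma, with |xy| ≤ p and |y| > 0.
Because |xy| ≤ p and w begins with p copies of a, we have y = a^k with 1 ≤ k ≤ p.
Pump with i = 2: xy^2z = a^{p+k} b^p has p+k occurrences of a but only p of b. Since k ≥ 1 the counts differ, so xy^2z ∉ L.
This contradicts the pumping lemma, so L is not regular.

a^{p+k} b^p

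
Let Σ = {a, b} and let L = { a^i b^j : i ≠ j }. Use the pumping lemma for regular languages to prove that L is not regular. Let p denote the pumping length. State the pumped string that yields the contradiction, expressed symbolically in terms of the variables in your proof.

a^{p+p!} b^{p+p!}

Assume L is regular. Let p be the pumping length given by the pumping lemma.
Choose w = a^p b^{p+p!}. Since p ≠ p+p!, w ∈ L; and |w| ≥ p.
By the pumping lemma, w = xyz with |xy| ≤ p and |y| > 0.
The first p characters of w are a's, so xy (and hence y) consists only of a's. Write y = a^k, 1 ≤ k ≤ p.
Since 1 ≤ k ≤ p, k divides p!; set t = 1 + p!/k. Then xy^t z has p + (p!/k)·k = p + p! copies of a. Now the a-count equals the b-count, so i ≠ j fails. So xy^t z = a^{p+p!} b^{p+p!} ∉ L.
Contradiction. Therefore L is not regular.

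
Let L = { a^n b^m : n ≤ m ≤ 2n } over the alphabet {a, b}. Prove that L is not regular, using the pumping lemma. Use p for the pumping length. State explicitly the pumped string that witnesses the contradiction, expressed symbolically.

Suppose for contradiction that L is regular, and let p be the pumping length.
Take w = a^p b^p ∈ L (since p ≤ p ≤ 2p), with |w| = 2p ≥ p.
By the pumping lemma, w = xyz with |xy| ≤ p and y is nonempty.
Since the first p symbols of w are all a's and |xy| ≤ p, y lies entirely in the leading a-block: y = a^k for some k with 1 ≤ k ≤ p.
Pump with i = 2: xy^2z = a^{p+k} b^p. Now n = p+k > p = m, so the condition n ≤ m fails. Thus xy^2z ∉ L.
Contradiction. Therefore L is not regular.

a^{p+k} b^p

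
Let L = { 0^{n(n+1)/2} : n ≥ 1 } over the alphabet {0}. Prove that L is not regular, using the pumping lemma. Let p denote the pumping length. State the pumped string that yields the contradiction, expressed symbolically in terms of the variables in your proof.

Suppose for contradiction that L is regular, and let p be the pumping length.
Take w = 0^{p(p+1)/2} ∈ L with |w| = p(p+1)/2 ≥ p.
By the pumping lemma, w = xyz with |xy| ≤ p and |y| > 0.
Then y = 0^k for some k with 1 ≤ k ≤ p.
Pump with i = 2: xy^2z = 0^{p(p+1)/2+k}. Since 1 ≤ k ≤ p, p(p+1)/2 < p(p+1)/2+k ≤ p(p+1)/2+p < (p+1)(p+2)/2, so p(p+1)/2+k is strictly between consecutive triangular numbers. So xy^2z ∉ L.
Contradiction. Therefore L is not regular.

0^{p(p+1)/2+k}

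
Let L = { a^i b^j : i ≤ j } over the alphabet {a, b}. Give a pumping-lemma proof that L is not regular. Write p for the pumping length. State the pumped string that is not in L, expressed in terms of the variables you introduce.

Suppose for contradiction that L is regular, and let p be the pumping length.
Choose w = a^p b^p ∈ L, with |w| = 2p ≥ p.
By the pumping lemma, w = xyz with |xy| ≤ p and |y| ≥ 1.
Because |xy| ≤ p and w begins with p copies of a, we have y = a^k with 1 ≤ k ≤ p.
Consider xy^2z = a^{p+k} b^p. Since k ≥ 1, the a-count p+k exceeds the b-count p, so i ≤ j fails; thus xy^2z ∉ L.
Contradiction. Therefore L is not regular.

a^{p+k} b^p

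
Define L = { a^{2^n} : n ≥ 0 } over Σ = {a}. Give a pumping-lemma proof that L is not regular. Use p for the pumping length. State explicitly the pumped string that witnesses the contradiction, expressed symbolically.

a^{2^p+k}

Assume L is regular. Let p be the pumping length given by the pumping lemma.
Take w = a^{2^p} ∈ L with |w| = 2^p ≥ p.
Write w = xyz as guaranteed by the lemma, with |xy| ≤ p and |y| ≥ 1.
Then y = a^k for some k with 1 ≤ k ≤ p.
Pump with i = 2: xy^2z = a^{2^p+k}. Since 1 ≤ k ≤ p < 2^p, we have 2^p < 2^p+k < 2^{p+1}, so 2^p+k is not a power of 2. So xy^2z ∉ L.
Contradiction. Therefore L is not regular.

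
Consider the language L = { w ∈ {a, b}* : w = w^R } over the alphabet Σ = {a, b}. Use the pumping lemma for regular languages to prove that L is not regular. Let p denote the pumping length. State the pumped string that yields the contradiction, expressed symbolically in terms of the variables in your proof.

Suppose for contradiction that L is regular, and let p be the pumping length.
Take w = a^p b a^p, a palindrome of length 2p+1 ≥ p.
The pumping lemma gives a decomposition w = xyz where |xy| ≤ p and y is nonempty.
The first p characters of w are a's, so xy (and hence y) consists only of a's. Write y = a^k, 1 ≤ k ≤ p.
Pump with i = 2: xy^2z = a^{p+k} b a^p. Its reverse is a^p b a^{p+k}, which differs from xy^2z since k ≥ 1. So xy^2z is not a palindrome and xy^2z ∉ L.
This is a contradiction; hence L is not regular.

a^{p+k} b a^p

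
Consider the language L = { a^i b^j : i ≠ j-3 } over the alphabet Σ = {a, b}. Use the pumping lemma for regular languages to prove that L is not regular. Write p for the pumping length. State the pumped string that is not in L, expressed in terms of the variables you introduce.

Assume L is regular; let p be its pumping constant.
Choose w = a^p b^{p+p!+3}. Since p ≠ (p+p!+3)-3 = p+p!, w ∈ L; and |w| ≥ p.
Write w = xyz as guaranteed by the lemma, with |xy| ≤ p and |y| ≥ 1.
Since the first p symbols of w are all a's and |xy| ≤ p, y lies entirely in the leading a-block: y = a^k for some k with 1 ≤ k ≤ p.
Since 1 ≤ k ≤ p, k divides p!; set t = 1 + p!/k. Then xy^t z has p + (p!/k)·k = p + p! copies of a. Now the a-count is p+p! and (b-count)-3 = (p+p!+3)-3 = p+p!, so i ≠ j-3 fails. So xy^t z = a^{p+p!} b^{p+p!+3} ∉ L.
This is a contradiction; hence L is not regular.

a^{p+p!} b^{p+p!+3}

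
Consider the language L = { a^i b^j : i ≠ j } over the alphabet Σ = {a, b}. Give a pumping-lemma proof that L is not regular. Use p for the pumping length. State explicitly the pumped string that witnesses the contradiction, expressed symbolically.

a^{p+p!} b^{p+p!}

Assume L is regular; let p be its pumping constant.
Choose w = a^p b^{p+p!}. Since p ≠ p+p!, w ∈ L; and |w| ≥ p.
By the pumping lemma, w = xyz with |xy| ≤ p and y is nonempty.
Because |xy| ≤ p and w begins with p copies of a, we have y = a^k with 1 ≤ k ≤ p.
Since 1 ≤ k ≤ p, k divides p!; set t = 1 + p!/k. Then xy^t z has p + (p!/k)·k = p + p! copies of a. Now the a-count equals the b-count, so i ≠ j fails. So xy^t z = a^{p+p!} b^{p+p!} ∉ L.
This contradicts the pumping lemma, so L is not regular.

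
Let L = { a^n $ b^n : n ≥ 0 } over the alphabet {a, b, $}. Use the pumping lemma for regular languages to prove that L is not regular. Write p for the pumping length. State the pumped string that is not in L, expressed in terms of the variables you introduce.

Toward a contradiction, assume L is regular with pumping length p.
Take w = a^p $ b^p ∈ L with |w| = 2p+1 ≥ p.
Write w = xyz as guaranteed by the lemma, with |xy| ≤ p and y is nonempty.
Since the first p symbols of w are all a's and |xy| ≤ p, y lies entirely in the leading a-block: y = a^k for some k with 1 ≤ k ≤ p.
Pump with i = 2: xy^2z = a^{p+k} $ b^p, which would require p+k = p. But k ≥ 1, so xy^2z ∉ L.
Contradiction. Therefore L is not regular.

a^{p+k} $ b^p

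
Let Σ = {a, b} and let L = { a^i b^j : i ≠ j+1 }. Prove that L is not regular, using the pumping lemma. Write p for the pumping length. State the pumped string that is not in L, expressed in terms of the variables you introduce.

a^{p+p!} b^{p+p!-1}

Assume L is regular; let p be its pumping constant.
Choose w = a^p b^{p+p!-1}. Since p ≠ (p+p!-1)+1 = p+p!, w ∈ L; and |w| ≥ p.
The pumping lemma gives a decomposition w = xyz where |xy| ≤ p and y is nonempty.
Because |xy| ≤ p and w begins with p copies of a, we have y = a^k with 1 ≤ k ≤ p.
Since 1 ≤ k ≤ p, k divides p!; set t = 1 + p!/k. Then xy^t z has p + (p!/k)·k = p + p! copies of a. Now the a-count is p+p! and (b-count)+1 = (p+p!-1)+1 = p+p!, so i ≠ j+1 fails. So xy^t z = a^{p+p!} b^{p+p!-1} ∉ L.
This contradicts the pumping lemma, so L is not regular.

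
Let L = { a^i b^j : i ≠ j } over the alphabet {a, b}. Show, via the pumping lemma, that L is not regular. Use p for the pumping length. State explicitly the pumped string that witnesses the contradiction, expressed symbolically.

a^{p+p!} b^{p+p!}

Toward a contradiction, assume L is regular with pumping length p.
Choose w = a^p b^{p+p!}. Since p ≠ p+p!, w ∈ L; and |w| ≥ p.
By the pumping lemma, w = xyz with |xy| ≤ p and |y| > 0.
Because |xy| ≤ p and w begins with p copies of a, we have y = a^k with 1 ≤ k ≤ p.
Since 1 ≤ k ≤ p, k divides p!; set t = 1 + p!/k. Then xy^t z has p + (p!/k)·k = p + p! copies of a. Now the a-count equals the b-count, so i ≠ j fails. So xy^t z = a^{p+p!} b^{p+p!} ∉ L.
This is a contradiction; hence L is not regular.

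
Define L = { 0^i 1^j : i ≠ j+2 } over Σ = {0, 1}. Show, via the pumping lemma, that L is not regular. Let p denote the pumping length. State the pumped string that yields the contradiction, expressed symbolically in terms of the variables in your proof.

0^{p+p!} 1^{p+p!-2}

Toward a contradiction, assume L is regular with pumping length p.
Choose w = 0^p 1^{p+p!-2}. Since p ≠ (p+p!-2)+2 = p+p!, w ∈ L; and |w| ≥ p.
Write w = xyz as guaranteed by the lemma, with |xy| ≤ p and y is nonempty.
The first p characters of w are 0's, so xy (and hence y) consists only of 0's. Write y = 0^k, 1 ≤ k ≤ p.
Since 1 ≤ k ≤ p, k divides p!; set t = 1 + p!/k. Then xy^t z has p + (p!/k)·k = p + p! copies of 0. Now the 0-count is p+p! and (1-count)+2 = (p+p!-2)+2 = p+p!, so i ≠ j+2 fails. So xy^t z = 0^{p+p!} 1^{p+p!-2} ∉ L.
This is a contradiction; hence L is not regular.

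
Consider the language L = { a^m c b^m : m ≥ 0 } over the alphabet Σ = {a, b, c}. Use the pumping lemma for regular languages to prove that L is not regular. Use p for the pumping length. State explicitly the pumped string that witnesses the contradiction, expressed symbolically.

Assume L is regular; let p be its pumping constant.
Take w = a^p c b^p ∈ L with |w| = 2p+1 ≥ p.
Write w = xyz as guaranteed by the lemma, with |xy| ≤ p and |y| ≥ 1.
Because |xy| ≤ p and w begins with p copies of a, we have y = a^k with 1 ≤ k ≤ p.
Pump with i = 2: xy^2z = a^{p+k} c b^p, which would require p+k = p. But k ≥ 1, so xy^2z ∉ L.
This is a contradiction; hence L is not regular.

a^{p+k} c b^p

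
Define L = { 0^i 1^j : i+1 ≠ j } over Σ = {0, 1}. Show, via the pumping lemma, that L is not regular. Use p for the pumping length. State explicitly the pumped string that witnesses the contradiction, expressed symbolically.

0^{p+p!} 1^{p+p!+1}

Toward a contradiction, assume L is regular with pumping length p.
Choose w = 0^p 1^{p+p!+1}. Since p ≠ (p+p!+1)-1 = p+p!, w ∈ L; and |w| ≥ p.
By the pumping lemma, w = xyz with |xy| ≤ p and y is nonempty.
The first p characters of w are 0's, so xy (and hence y) consists only of 0's. Write y = 0^k, 1 ≤ k ≤ p.
Since 1 ≤ k ≤ p, k divides p!; set t = 1 + p!/k. Then xy^t z has p + (p!/k)·k = p + p! copies of 0. Now the 0-count is p+p! and (1-count)-1 = (p+p!+1)-1 = p+p!, so i+1 ≠ j fails. So xy^t z = 0^{p+p!} 1^{p+p!+1} ∉ L.
This is a contradiction; hence L is not regular.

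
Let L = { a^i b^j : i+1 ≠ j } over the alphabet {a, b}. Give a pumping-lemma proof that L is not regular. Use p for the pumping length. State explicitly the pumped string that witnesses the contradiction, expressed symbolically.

Toward a contradiction, assume L is regular with pumping length p.
Choose w = a^p b^{p+p!+1}. Since p ≠ (p+p!+1)-1 = p+p!, w ∈ L; and |w| ≥ p.
By the pumping lemma, w = xyz with |xy| ≤ p and |y| ≥ 1.
The first p characters of w are a's, so xy (and hence y) consists only of a's. Write y = a^k, 1 ≤ k ≤ p.
Since 1 ≤ k ≤ p, k divides p!; set t = 1 + p!/k. Then xy^t z has p + (p!/k)·k = p + p! copies of a. Now the a-count is p+p! and (b-count)-1 = (p+p!+1)-1 = p+p!, so i+1 ≠ j fails. So xy^t z = a^{p+p!} b^{p+p!+1} ∉ L.
Contradiction. Therefore L is not regular.

a^{p+p!} b^{p+p!+1}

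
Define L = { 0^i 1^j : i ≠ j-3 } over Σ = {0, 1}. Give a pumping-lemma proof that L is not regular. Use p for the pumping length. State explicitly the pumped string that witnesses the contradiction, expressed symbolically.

Toward a contradiction, assume L is regular with pumping length p.
Choose w = 0^p 1^{p+p!+3}. Since p ≠ (p+p!+3)-3 = p+p!, w ∈ L; and |w| ≥ p.
The pumping lemma gives a decomposition w = xyz where |xy| ≤ p and |y| ≥ 1.
Because |xy| ≤ p and w begins with p copies of 0, we have y = 0^k with 1 ≤ k ≤ p.
Since 1 ≤ k ≤ p, k divides p!; set t = 1 + p!/k. Then xy^t z has p + (p!/k)·k = p + p! copies of 0. Now the 0-count is p+p! and (1-count)-3 = (p+p!+3)-3 = p+p!, so i ≠ j-3 fails. So xy^t z = 0^{p+p!} 1^{p+p!+3} ∉ L.
This is a contradiction; hence L is not regular.

0^{p+p!} 1^{p+p!+3}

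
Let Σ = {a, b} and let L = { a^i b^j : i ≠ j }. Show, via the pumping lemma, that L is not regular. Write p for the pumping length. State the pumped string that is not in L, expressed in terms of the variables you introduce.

Toward a contradiction, assume L is regular with pumping length p.
Choose w = a^p b^{p+p!}. Since p ≠ p+p!, w ∈ L; and |w| ≥ p.
The pumping lemma gives a decomposition w = xyz where |xy| ≤ p and |y| > 0.
Since the first p symbols of w are all a's and |xy| ≤ p, y lies entirely in the leading a-block: y = a^k for some k with 1 ≤ k ≤ p.
Since 1 ≤ k ≤ p, k divides p!; set t = 1 + p!/k. Then xy^t z has p + (p!/k)·k = p + p! copies of a. Now the a-count equals the b-count, so i ≠ j fails. So xy^t z = a^{p+p!} b^{p+p!} ∉ L.
This is a contradiction; hence L is not regular.

a^{p+p!} b^{p+p!}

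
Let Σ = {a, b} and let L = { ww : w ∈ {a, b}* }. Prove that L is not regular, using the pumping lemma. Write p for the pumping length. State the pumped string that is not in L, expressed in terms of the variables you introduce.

Assume L is regular; let p be its pumping constant.
Take w = a^p b^p a^p b^p = uu where u = a^pb^p; then w ∈ L and |w| = 4p ≥ p.
By the pumping lemma, w = xyz with |xy| ≤ p and |y| ≥ 1.
The first p characters of w are a's, so xy (and hence y) consists only of a's. Write y = a^k, 1 ≤ k ≤ p.
Pump with i = 2: xy^2z = a^{p+k} b^p a^p b^p, of length 4p+k. Suppose this equals vv. The string starts with a and ends with b, so v does too; thus the boundary between the two copies of v is a b→a transition. There is exactly one such transition, at position 2p+k, so |v| = 2p+k and |vv| = 4p+2k ≠ 4p+k since k ≥ 1. So xy^2z ∉ L.
This contradicts the pumping lemma, so L is not regular.

a^{p+k} b^p a^p b^p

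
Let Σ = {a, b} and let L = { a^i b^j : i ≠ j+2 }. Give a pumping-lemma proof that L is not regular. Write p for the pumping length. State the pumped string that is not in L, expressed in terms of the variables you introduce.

a^{p+p!} b^{p+p!-2}

Suppose for contradiction that L is regular, and let p be the pumping length.
Choose w = a^p b^{p+p!-2}. Since p ≠ (p+p!-2)+2 = p+p!, w ∈ L; and |w| ≥ p.
The pumping lemma gives a decomposition w = xyz where |xy| ≤ p and |y| > 0.
The first p characters of w are a's, so xy (and hence y) consists only of a's. Write y = a^k, 1 ≤ k ≤ p.
Since 1 ≤ k ≤ p, k divides p!; set t = 1 + p!/k. Then xy^t z has p + (p!/k)·k = p + p! copies of a. Now the a-count is p+p! and (b-count)+2 = (p+p!-2)+2 = p+p!, so i ≠ j+2 fails. So xy^t z = a^{p+p!} b^{p+p!-2} ∉ L.
Contradiction. Therefore L is not regular.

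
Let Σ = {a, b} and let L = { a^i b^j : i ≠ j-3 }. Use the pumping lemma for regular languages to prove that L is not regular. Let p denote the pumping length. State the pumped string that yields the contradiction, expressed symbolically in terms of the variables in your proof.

a^{p+p!} b^{p+p!+3}

Assume L is regular. Let p be the pumping length given by the pumping lemma.
Choose w = a^p b^{p+p!+3}. Since p ≠ (p+p!+3)-3 = p+p!, w ∈ L; and |w| ≥ p.
Write w = xyz as guaranteed by the lemma, with |xy| ≤ p and |y| ≥ 1.
The first p characters of w are a's, so xy (and hence y) consists only of a's. Write y = a^k, 1 ≤ k ≤ p.
Since 1 ≤ k ≤ p, k divides p!; set t = 1 + p!/k. Then xy^t z has p + (p!/k)·k = p + p! copies of a. Now the a-count is p+p! and (b-count)-3 = (p+p!+3)-3 = p+p!, so i ≠ j-3 fails. So xy^t z = a^{p+p!} b^{p+p!+3} ∉ L.
This contradicts the pumping lemma, so L is not regular.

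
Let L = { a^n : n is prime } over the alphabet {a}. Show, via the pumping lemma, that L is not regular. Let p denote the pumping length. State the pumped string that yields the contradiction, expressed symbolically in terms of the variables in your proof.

a^{q(1+k)}

Toward a contradiction, assume L is regular with pumping length p.
Let q be a prime with q ≥ p+2 (infinitely many primes exist), and take w = a^q ∈ L with |w| = q ≥ p.
The pumping lemma gives a decomposition w = xyz where |xy| ≤ p and |y| ≥ 1.
Then y = a^k for some k with 1 ≤ k ≤ p.
Since 1 ≤ k ≤ p, |xz| = q-k. Pump with i = q+1: |xy^{q+1}z| = (q-k)+(q+1)k = q+qk = q(1+k), which is composite (both factors ≥ 2). So xy^{q+1}z = a^{q(1+k)} ∉ L.
Contradiction. Therefore L is not regular.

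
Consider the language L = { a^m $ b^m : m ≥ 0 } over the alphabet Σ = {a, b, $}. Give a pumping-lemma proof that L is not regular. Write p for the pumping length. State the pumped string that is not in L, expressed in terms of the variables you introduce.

Assume L is regular; let p be its pumping constant.
Take w = a^p $ b^p ∈ L with |w| = 2p+1 ≥ p.
By the pumping lemma, w = xyz with |xy| ≤ p and y is nonempty.
The first p characters of w are a's, so xy (and hence y) consists only of a's. Write y = a^k, 1 ≤ k ≤ p.
Pump with i = 2: xy^2z = a^{p+k} $ b^p, which would require p+k = p. But k ≥ 1, so xy^2z ∉ L.
Contradiction. Therefore L is not regular.

a^{p+k} $ b^p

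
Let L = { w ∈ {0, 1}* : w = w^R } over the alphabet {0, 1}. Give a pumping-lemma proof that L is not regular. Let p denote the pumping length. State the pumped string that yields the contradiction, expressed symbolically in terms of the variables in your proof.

0^{p+k} 1 0^p

Toward a contradiction, assume L is regular with pumping length p.
Take w = 0^p 1 0^p, a palindrome of length 2p+1 ≥ p.
The pumping lemma gives a decomposition w = xyz where |xy| ≤ p and |y| ≥ 1.
The first p characters of w are 0's, so xy (and hence y) consists only of 0's. Write y = 0^k, 1 ≤ k ≤ p.
Pump with i = 2: xy^2z = 0^{p+k} 1 0^p. Its reverse is 0^p 1 0^{p+k}, which differs from xy^2z since k ≥ 1. So xy^2z is not a palindrome and xy^2z ∉ L.
Contradiction. Therefore L is not regular.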